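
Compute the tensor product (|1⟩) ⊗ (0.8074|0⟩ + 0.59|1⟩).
0.8074|10⟩ + 0.59|11⟩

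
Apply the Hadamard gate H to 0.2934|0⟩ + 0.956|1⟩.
0.8835|0⟩ - 0.4685|1⟩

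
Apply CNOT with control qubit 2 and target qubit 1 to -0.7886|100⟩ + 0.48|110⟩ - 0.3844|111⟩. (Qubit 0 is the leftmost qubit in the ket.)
-0.7886|100⟩ - 0.3844|101⟩ + 0.48|110⟩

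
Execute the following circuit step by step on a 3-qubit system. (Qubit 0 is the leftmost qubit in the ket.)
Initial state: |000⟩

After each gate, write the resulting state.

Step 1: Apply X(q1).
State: |010⟩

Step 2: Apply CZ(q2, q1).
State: |010⟩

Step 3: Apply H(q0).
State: 1/√2|010⟩ + 1/√2|110⟩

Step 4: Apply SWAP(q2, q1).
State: 1/√2|001⟩ + 1/√2|101⟩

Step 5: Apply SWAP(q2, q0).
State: 1/√2|100⟩ + 1/√2|101⟩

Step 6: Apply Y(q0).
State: -(1/√2)i|000⟩ - (1/√2)i|001⟩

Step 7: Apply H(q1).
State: -(1/2)i|000⟩ - (1/2)i|001⟩ - (1/2)i|010⟩ - (1/2)i|011⟩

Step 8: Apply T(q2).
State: -(1/2)i|000⟩ + (1/√8 - (1/√8)i)|001⟩ - (1/2)i|010⟩ + (1/√8 - (1/√8)i)|011⟩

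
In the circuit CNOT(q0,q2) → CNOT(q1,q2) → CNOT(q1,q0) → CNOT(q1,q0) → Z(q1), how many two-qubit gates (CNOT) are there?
4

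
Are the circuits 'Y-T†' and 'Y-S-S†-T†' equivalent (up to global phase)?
Yes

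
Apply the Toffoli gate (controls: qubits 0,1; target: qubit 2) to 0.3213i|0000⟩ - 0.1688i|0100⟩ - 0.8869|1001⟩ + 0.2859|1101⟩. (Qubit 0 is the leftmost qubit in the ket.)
0.3213i|0000⟩ - 0.1688i|0100⟩ - 0.8869|1001⟩ + 0.2859|1111⟩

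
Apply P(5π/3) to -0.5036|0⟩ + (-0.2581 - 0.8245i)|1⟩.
-0.5036|0⟩ + (-0.8431 - 0.1887i)|1⟩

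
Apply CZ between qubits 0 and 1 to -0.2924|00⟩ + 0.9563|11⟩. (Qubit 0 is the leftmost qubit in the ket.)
-0.2924|00⟩ - 0.9563|11⟩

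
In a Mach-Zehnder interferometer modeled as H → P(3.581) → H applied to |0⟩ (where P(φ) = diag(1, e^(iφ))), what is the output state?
(0.0475 - 0.2127i)|0⟩ + (0.9525 + 0.2127i)|1⟩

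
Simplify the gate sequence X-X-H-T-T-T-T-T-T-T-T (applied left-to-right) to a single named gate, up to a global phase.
H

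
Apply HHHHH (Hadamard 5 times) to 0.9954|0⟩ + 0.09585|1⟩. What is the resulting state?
0.7716|0⟩ + 0.6361|1⟩

H² = I, so H^5 = H: a single Hadamard. With (a, b) = (0.9954, 0.09585), H gives ((a + b)/√2, (a − b)/√2) = (0.7716, 0.6361).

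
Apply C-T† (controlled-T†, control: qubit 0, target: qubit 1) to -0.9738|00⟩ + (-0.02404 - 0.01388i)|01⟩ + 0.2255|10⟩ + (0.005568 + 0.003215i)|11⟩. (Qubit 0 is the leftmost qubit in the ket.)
-0.9738|00⟩ + (-0.02404 - 0.01388i)|01⟩ + 0.2255|10⟩ + (0.006211 - 0.001664i)|11⟩

C-T† leaves the control-|0⟩ kets |00⟩, |01⟩ unchanged and applies T† to qubit 1 on the control-|1⟩ pair (|10⟩, |11⟩).
T† = [[1, 0], [0, (1/√2 - (1/√2)i)]].
With a = amp(|10⟩) = 0.2255 and b = amp(|11⟩) = (0.005568 + 0.003215i):
new amp(|10⟩) = (1)·a = 0.2255
new amp(|11⟩) = (1/√2 - (1/√2)i)·b = (0.006211 - 0.001664i)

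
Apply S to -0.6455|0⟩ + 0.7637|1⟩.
-0.6455|0⟩ + 0.7637i|1⟩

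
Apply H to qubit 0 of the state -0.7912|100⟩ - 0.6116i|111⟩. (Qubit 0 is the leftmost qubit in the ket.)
-0.5595|000⟩ - 0.4325i|011⟩ + 0.5595|100⟩ + 0.4325i|111⟩

H on qubit 0 mixes each pair of kets that differ only in qubit 0: amplitudes (a, b) of (|…0…⟩, |…1…⟩) become ((a + b)/√2, (a − b)/√2). Kets absent from the input have amplitude 0.
(|000⟩, |100⟩): (a, b) = (0, -0.7912) → (-0.5595, 0.5595)
(|011⟩, |111⟩): (a, b) = (0, -0.6116i) → (-0.4325i, 0.4325i)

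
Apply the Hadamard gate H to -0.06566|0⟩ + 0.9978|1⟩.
0.6591|0⟩ - 0.752|1⟩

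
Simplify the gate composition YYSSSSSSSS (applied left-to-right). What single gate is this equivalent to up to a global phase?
I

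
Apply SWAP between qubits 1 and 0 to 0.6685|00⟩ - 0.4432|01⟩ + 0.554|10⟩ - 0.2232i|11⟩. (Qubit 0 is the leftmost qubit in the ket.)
0.6685|00⟩ + 0.554|01⟩ - 0.4432|10⟩ - 0.2232i|11⟩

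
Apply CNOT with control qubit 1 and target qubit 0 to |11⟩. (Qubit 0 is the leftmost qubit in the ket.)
|01⟩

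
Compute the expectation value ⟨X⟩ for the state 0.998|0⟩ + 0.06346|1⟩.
0.1267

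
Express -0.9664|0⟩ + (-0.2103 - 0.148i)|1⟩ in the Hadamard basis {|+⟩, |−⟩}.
(-0.8321 - 0.1047i)|+⟩ + (-0.5346 + 0.1047i)|−⟩

With |ψ⟩ = α|0⟩ + β|1⟩, the Hadamard-basis coefficients are ⟨+|ψ⟩ = (α + β)/√2 and ⟨−|ψ⟩ = (α − β)/√2.
Here α = -0.9664, β = (-0.2103 - 0.148i): (α + β)/√2 = (-0.8321 - 0.1047i), (α − β)/√2 = (-0.5346 + 0.1047i).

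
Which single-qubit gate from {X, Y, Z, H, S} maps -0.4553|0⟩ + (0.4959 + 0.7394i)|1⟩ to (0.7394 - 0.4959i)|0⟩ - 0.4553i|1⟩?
Y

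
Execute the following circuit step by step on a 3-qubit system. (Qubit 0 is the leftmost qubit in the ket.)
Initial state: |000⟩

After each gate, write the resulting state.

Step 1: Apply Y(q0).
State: i|100⟩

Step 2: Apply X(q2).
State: i|101⟩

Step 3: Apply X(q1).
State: i|111⟩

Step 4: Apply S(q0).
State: -|111⟩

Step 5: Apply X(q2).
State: -|110⟩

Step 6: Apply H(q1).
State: -1/√2|100⟩ + 1/√2|110⟩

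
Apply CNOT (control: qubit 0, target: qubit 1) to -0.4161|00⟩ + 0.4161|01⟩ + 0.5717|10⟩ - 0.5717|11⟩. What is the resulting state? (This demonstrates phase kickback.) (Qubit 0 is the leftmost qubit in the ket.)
-0.4161|00⟩ + 0.4161|01⟩ - 0.5717|10⟩ + 0.5717|11⟩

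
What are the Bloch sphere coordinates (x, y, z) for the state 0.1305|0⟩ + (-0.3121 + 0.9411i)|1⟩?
(-0.08146, 0.2456, -0.966)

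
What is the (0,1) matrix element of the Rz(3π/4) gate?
0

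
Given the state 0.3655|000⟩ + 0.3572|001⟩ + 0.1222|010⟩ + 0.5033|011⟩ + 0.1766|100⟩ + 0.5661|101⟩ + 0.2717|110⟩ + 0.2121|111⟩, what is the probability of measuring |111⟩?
0.04499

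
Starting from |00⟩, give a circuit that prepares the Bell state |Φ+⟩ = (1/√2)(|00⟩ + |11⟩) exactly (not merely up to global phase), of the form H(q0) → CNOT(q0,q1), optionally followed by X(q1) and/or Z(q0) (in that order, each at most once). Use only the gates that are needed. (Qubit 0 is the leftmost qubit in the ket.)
H(q0) → CNOT(q0,q1)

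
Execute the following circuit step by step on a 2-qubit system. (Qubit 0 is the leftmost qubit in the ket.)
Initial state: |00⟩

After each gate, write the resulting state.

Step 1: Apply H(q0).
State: 1/√2|00⟩ + 1/√2|10⟩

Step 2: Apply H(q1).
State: 1/2|00⟩ + 1/2|01⟩ + 1/2|10⟩ + 1/2|11⟩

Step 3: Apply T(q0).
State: 1/2|00⟩ + 1/2|01⟩ + (1/√8 + (1/√8)i)|10⟩ + (1/√8 + (1/√8)i)|11⟩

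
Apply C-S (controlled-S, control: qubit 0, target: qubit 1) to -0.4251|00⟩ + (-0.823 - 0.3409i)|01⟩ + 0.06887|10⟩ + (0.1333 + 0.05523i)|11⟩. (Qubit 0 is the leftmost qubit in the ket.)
-0.4251|00⟩ + (-0.823 - 0.3409i)|01⟩ + 0.06887|10⟩ + (-0.05523 + 0.1333i)|11⟩

C-S leaves the control-|0⟩ kets |00⟩, |01⟩ unchanged and applies S to qubit 1 on the control-|1⟩ pair (|10⟩, |11⟩).
S = [[1, 0], [0, i]].
With a = amp(|10⟩) = 0.06887 and b = amp(|11⟩) = (0.1333 + 0.05523i):
new amp(|10⟩) = (1)·a = 0.06887
new amp(|11⟩) = (i)·b = (-0.05523 + 0.1333i)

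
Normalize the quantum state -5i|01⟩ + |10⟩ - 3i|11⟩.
-0.8452i|01⟩ + 0.169|10⟩ - 0.5071i|11⟩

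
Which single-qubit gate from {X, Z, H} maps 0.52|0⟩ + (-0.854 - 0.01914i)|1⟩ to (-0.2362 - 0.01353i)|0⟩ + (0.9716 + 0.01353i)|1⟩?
H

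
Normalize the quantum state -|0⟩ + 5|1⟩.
-0.1961|0⟩ + 0.9806|1⟩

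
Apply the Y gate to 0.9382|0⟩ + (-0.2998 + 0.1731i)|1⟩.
(0.1731 + 0.2998i)|0⟩ + 0.9382i|1⟩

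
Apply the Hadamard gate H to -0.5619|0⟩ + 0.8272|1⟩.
0.1876|0⟩ - 0.9822|1⟩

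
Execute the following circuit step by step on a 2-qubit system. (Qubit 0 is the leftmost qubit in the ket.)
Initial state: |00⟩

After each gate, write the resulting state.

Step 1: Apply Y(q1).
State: i|01⟩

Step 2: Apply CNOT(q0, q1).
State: i|01⟩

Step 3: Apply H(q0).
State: (1/√2)i|01⟩ + (1/√2)i|11⟩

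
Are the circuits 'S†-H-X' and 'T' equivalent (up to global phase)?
No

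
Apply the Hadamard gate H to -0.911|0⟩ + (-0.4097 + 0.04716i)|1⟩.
(-0.9339 + 0.03335i)|0⟩ + (-0.3545 - 0.03335i)|1⟩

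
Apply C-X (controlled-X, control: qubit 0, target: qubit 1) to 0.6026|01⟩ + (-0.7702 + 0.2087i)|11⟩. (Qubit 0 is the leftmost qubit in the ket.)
0.6026|01⟩ + (-0.7702 + 0.2087i)|10⟩

C-X leaves the control-|0⟩ kets |00⟩, |01⟩ unchanged and applies X to qubit 1 on the control-|1⟩ pair (|10⟩, |11⟩).
X = [[0, 1], [1, 0]].
With a = amp(|10⟩) = 0 and b = amp(|11⟩) = (-0.7702 + 0.2087i):
new amp(|10⟩) = (1)·b = (-0.7702 + 0.2087i)
new amp(|11⟩) = (1)·a = 0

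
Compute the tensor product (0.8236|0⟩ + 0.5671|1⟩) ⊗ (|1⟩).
0.8236|01⟩ + 0.5671|11⟩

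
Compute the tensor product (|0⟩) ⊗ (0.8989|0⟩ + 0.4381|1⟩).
0.8989|00⟩ + 0.4381|01⟩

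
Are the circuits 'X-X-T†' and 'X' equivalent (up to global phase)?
No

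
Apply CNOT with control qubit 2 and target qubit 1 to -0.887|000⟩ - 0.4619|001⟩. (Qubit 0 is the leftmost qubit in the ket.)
-0.887|000⟩ - 0.4619|011⟩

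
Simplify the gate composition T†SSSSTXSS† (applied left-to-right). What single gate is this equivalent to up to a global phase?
X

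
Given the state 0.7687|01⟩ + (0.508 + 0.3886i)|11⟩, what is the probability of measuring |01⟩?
0.5909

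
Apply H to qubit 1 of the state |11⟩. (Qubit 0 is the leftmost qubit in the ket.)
1/√2|10⟩ - 1/√2|11⟩

H on qubit 1 mixes each pair of kets that differ only in qubit 1: amplitudes (a, b) of (|…0…⟩, |…1…⟩) become ((a + b)/√2, (a − b)/√2). Kets absent from the input have amplitude 0.
(|10⟩, |11⟩): (a, b) = (0, 1) → (1/√2, -1/√2)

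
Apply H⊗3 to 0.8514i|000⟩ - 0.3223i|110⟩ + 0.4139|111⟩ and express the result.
(0.1463 + 0.1871i)|000⟩ + (-0.1463 + 0.1871i)|001⟩ + (-0.1463 + 0.415i)|010⟩ + (0.1463 + 0.415i)|011⟩ + (-0.1463 + 0.415i)|100⟩ + (0.1463 + 0.415i)|101⟩ + (0.1463 + 0.1871i)|110⟩ + (-0.1463 + 0.1871i)|111⟩

H⊗3 gives amp(|y⟩) = (1/2√2) Σ_x (−1)^(x·y) amp(|x⟩), where x·y is the number of positions in which both x and y have a 1.
|000⟩: (0.8514i - 0.3223i + 0.4139)/(2√2) = (0.1463 + 0.1871i)
|001⟩: (0.8514i - 0.3223i - 0.4139)/(2√2) = (-0.1463 + 0.1871i)
|010⟩: (0.8514i + 0.3223i - 0.4139)/(2√2) = (-0.1463 + 0.415i)
|011⟩: (0.8514i + 0.3223i + 0.4139)/(2√2) = (0.1463 + 0.415i)
|100⟩: (0.8514i + 0.3223i - 0.4139)/(2√2) = (-0.1463 + 0.415i)
|101⟩: (0.8514i + 0.3223i + 0.4139)/(2√2) = (0.1463 + 0.415i)
|110⟩: (0.8514i - 0.3223i + 0.4139)/(2√2) = (0.1463 + 0.1871i)
|111⟩: (0.8514i - 0.3223i - 0.4139)/(2√2) = (-0.1463 + 0.1871i)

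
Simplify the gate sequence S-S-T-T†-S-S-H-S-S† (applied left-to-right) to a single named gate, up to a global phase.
H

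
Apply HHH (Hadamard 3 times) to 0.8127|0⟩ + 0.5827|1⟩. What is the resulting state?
0.9867|0⟩ + 0.1626|1⟩

H² = I, so H^3 = H: a single Hadamard. With (a, b) = (0.8127, 0.5827), H gives ((a + b)/√2, (a − b)/√2) = (0.9867, 0.1626).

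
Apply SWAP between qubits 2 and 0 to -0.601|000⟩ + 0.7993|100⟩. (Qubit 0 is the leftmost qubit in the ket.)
-0.601|000⟩ + 0.7993|001⟩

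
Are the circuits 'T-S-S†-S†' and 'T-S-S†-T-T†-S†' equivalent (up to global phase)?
Yes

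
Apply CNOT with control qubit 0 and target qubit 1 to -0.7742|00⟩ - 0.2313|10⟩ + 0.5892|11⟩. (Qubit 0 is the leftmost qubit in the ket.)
-0.7742|00⟩ + 0.5892|10⟩ - 0.2313|11⟩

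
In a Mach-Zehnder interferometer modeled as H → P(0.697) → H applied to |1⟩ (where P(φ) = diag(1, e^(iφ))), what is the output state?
(0.1166 - 0.321i)|0⟩ + (0.8834 + 0.321i)|1⟩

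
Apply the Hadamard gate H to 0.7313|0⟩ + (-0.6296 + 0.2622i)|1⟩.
(0.07191 + 0.1854i)|0⟩ + (0.9623 - 0.1854i)|1⟩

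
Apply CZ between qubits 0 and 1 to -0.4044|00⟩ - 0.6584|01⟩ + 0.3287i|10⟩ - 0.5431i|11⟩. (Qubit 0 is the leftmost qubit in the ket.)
-0.4044|00⟩ - 0.6584|01⟩ + 0.3287i|10⟩ + 0.5431i|11⟩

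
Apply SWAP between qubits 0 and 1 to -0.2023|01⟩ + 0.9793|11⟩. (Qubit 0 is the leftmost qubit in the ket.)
-0.2023|10⟩ + 0.9793|11⟩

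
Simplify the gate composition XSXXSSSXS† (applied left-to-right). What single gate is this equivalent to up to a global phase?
S†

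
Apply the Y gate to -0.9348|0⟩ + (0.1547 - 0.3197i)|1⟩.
(-0.3197 - 0.1547i)|0⟩ - 0.9348i|1⟩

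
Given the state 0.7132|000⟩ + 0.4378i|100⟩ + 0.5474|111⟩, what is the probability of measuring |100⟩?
0.1917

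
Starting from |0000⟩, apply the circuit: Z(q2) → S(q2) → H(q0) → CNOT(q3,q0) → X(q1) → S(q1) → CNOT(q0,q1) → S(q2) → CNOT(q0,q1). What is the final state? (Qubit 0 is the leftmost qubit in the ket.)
(1/√2)i|0100⟩ + (1/√2)i|1100⟩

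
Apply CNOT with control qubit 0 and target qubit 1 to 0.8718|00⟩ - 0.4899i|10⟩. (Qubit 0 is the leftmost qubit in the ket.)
0.8718|00⟩ - 0.4899i|11⟩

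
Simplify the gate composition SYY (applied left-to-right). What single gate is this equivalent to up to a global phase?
S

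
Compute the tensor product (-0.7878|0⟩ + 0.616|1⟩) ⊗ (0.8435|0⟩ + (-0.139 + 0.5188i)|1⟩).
-0.6645|00⟩ + (0.1095 - 0.4087i)|01⟩ + 0.5196|10⟩ + (-0.08562 + 0.3196i)|11⟩

amp(|b₁b₂…⟩) = product of the factor amplitudes for bits b₁, b₂, …; only kets whose every factor amplitude is nonzero survive.
|00⟩: (-0.7878)(0.8435) = -0.6645
|01⟩: (-0.7878)(-0.139 + 0.5188i) = (0.1095 - 0.4087i)
|10⟩: (0.616)(0.8435) = 0.5196
|11⟩: (0.616)(-0.139 + 0.5188i) = (-0.08562 + 0.3196i)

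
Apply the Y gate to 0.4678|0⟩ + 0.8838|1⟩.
-0.8838i|0⟩ + 0.4678i|1⟩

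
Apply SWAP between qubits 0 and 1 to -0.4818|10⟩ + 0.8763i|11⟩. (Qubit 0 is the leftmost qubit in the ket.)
-0.4818|01⟩ + 0.8763i|11⟩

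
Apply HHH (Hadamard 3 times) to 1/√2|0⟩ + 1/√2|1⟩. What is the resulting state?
|0⟩

H² = I, so H^3 = H: a single Hadamard. With (a, b) = (1/√2, 1/√2), H gives ((a + b)/√2, (a − b)/√2) = (1, 0).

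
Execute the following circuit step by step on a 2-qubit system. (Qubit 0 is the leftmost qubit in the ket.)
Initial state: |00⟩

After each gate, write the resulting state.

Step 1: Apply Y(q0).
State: i|10⟩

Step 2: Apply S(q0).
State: -|10⟩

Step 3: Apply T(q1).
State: -|10⟩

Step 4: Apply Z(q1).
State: -|10⟩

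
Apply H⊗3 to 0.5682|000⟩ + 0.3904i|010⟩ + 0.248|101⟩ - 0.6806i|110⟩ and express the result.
(0.2886 - 0.1026i)|000⟩ + (0.1132 - 0.1026i)|001⟩ + (0.2886 + 0.1026i)|010⟩ + (0.1132 + 0.1026i)|011⟩ + (0.1132 + 0.3787i)|100⟩ + (0.2886 + 0.3787i)|101⟩ + (0.1132 - 0.3787i)|110⟩ + (0.2886 - 0.3787i)|111⟩

H⊗3 gives amp(|y⟩) = (1/2√2) Σ_x (−1)^(x·y) amp(|x⟩), where x·y is the number of positions in which both x and y have a 1.
|000⟩: (0.5682 + 0.3904i + 0.248 - 0.6806i)/(2√2) = (0.2886 - 0.1026i)
|001⟩: (0.5682 + 0.3904i - 0.248 - 0.6806i)/(2√2) = (0.1132 - 0.1026i)
|010⟩: (0.5682 - 0.3904i + 0.248 + 0.6806i)/(2√2) = (0.2886 + 0.1026i)
|011⟩: (0.5682 - 0.3904i - 0.248 + 0.6806i)/(2√2) = (0.1132 + 0.1026i)
|100⟩: (0.5682 + 0.3904i - 0.248 + 0.6806i)/(2√2) = (0.1132 + 0.3787i)
|101⟩: (0.5682 + 0.3904i + 0.248 + 0.6806i)/(2√2) = (0.2886 + 0.3787i)
|110⟩: (0.5682 - 0.3904i - 0.248 - 0.6806i)/(2√2) = (0.1132 - 0.3787i)
|111⟩: (0.5682 - 0.3904i + 0.248 - 0.6806i)/(2√2) = (0.2886 - 0.3787i)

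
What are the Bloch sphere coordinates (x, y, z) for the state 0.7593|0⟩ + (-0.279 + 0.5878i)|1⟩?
(-0.4237, 0.8926, 0.1532)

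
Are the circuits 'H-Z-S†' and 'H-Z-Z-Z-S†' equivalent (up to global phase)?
Yes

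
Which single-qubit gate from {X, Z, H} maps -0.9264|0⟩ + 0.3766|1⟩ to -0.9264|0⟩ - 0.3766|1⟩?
Z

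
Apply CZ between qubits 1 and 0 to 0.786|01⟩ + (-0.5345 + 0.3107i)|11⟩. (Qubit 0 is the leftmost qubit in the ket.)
0.786|01⟩ + (0.5345 - 0.3107i)|11⟩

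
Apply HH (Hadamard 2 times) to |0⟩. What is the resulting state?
|0⟩

H² = I, so an even number of Hadamards cancels: H^2 = I and the state is unchanged.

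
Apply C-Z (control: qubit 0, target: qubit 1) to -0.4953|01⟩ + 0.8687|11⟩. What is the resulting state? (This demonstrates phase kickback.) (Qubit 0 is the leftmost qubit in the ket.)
-0.4953|01⟩ - 0.8687|11⟩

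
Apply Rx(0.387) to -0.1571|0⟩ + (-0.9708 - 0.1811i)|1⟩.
(-0.189 + 0.1867i)|0⟩ + (-0.9527 - 0.1475i)|1⟩

Rx(0.387) = [[cos(θ/2), −i·sin(θ/2)], [−i·sin(θ/2), cos(θ/2)]]; θ = 0.387, cos(θ/2) ≈ 0.981337, sin(θ/2) ≈ 0.192295.
With a = amp(|0⟩) = -0.1571 and b = amp(|1⟩) = (-0.9708 - 0.1811i):
new amp(|0⟩) = (0.981337)·a + (-0.192295i)·b = (-0.189 + 0.1867i)
new amp(|1⟩) = (-0.192295i)·a + (0.981337)·b = (-0.9527 - 0.1475i)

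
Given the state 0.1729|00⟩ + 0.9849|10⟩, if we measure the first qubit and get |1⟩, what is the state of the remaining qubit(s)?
|0⟩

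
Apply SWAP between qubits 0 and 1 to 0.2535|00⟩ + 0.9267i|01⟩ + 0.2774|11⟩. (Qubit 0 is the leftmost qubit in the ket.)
0.2535|00⟩ + 0.9267i|10⟩ + 0.2774|11⟩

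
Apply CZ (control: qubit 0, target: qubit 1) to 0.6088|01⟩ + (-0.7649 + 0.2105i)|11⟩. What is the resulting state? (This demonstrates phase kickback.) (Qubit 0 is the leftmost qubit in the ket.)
0.6088|01⟩ + (0.7649 - 0.2105i)|11⟩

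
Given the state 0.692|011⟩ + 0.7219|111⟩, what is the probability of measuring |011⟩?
0.4789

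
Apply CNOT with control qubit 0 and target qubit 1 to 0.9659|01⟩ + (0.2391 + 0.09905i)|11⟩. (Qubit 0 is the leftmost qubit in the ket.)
0.9659|01⟩ + (0.2391 + 0.09905i)|10⟩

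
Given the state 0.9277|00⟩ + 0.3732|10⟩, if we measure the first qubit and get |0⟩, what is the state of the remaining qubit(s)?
|0⟩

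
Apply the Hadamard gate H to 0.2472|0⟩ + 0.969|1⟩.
0.86|0⟩ - 0.5104|1⟩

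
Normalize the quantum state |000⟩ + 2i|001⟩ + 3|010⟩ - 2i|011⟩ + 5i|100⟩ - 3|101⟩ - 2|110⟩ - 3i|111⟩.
0.124|000⟩ + 0.2481i|001⟩ + 0.3721|010⟩ - 0.2481i|011⟩ + 0.6202i|100⟩ - 0.3721|101⟩ - 0.2481|110⟩ - 0.3721i|111⟩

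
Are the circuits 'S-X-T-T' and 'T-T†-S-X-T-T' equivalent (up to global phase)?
Yes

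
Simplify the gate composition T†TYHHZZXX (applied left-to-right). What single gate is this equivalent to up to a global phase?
Y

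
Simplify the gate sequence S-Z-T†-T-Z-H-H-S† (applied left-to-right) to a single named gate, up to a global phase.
I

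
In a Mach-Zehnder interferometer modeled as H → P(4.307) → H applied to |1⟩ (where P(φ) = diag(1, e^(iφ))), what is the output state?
(0.6972 + 0.4595i)|0⟩ + (0.3028 - 0.4595i)|1⟩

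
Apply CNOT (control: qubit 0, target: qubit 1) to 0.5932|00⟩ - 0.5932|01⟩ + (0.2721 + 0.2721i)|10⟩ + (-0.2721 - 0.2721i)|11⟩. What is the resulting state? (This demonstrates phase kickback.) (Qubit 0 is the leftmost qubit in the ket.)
0.5932|00⟩ - 0.5932|01⟩ + (-0.2721 - 0.2721i)|10⟩ + (0.2721 + 0.2721i)|11⟩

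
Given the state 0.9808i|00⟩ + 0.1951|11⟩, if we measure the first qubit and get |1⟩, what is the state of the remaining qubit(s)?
|1⟩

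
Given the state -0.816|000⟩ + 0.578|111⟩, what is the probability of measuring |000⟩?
0.6659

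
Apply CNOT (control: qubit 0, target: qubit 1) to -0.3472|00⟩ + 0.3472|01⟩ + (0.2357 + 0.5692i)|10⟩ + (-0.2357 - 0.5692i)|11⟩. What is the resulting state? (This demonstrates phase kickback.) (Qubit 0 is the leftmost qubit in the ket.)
-0.3472|00⟩ + 0.3472|01⟩ + (-0.2357 - 0.5692i)|10⟩ + (0.2357 + 0.5692i)|11⟩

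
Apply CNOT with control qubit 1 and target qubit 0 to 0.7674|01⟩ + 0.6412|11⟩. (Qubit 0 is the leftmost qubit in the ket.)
0.6412|01⟩ + 0.7674|11⟩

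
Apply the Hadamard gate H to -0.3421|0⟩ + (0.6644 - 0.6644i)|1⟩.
(0.2279 - 0.4698i)|0⟩ + (-0.7117 + 0.4698i)|1⟩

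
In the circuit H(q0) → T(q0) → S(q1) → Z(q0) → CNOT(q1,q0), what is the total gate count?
5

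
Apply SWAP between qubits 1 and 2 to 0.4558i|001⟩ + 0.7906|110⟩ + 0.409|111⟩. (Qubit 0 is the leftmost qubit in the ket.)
0.4558i|010⟩ + 0.7906|101⟩ + 0.409|111⟩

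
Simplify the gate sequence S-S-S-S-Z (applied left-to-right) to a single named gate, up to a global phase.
Z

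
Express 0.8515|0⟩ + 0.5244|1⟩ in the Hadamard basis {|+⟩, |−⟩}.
0.9729|+⟩ + 0.2313|−⟩

With |ψ⟩ = α|0⟩ + β|1⟩, the Hadamard-basis coefficients are ⟨+|ψ⟩ = (α + β)/√2 and ⟨−|ψ⟩ = (α − β)/√2.
Here α = 0.8515, β = 0.5244: (α + β)/√2 = 0.9729, (α − β)/√2 = 0.2313.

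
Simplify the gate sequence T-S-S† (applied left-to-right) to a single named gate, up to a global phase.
T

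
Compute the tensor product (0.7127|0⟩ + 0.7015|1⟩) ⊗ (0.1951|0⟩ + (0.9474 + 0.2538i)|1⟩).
0.139|00⟩ + (0.6752 + 0.1809i)|01⟩ + 0.1369|10⟩ + (0.6646 + 0.178i)|11⟩

amp(|b₁b₂…⟩) = product of the factor amplitudes for bits b₁, b₂, …; only kets whose every factor amplitude is nonzero survive.
|00⟩: (0.7127)(0.1951) = 0.139
|01⟩: (0.7127)(0.9474 + 0.2538i) = (0.6752 + 0.1809i)
|10⟩: (0.7015)(0.1951) = 0.1369
|11⟩: (0.7015)(0.9474 + 0.2538i) = (0.6646 + 0.178i)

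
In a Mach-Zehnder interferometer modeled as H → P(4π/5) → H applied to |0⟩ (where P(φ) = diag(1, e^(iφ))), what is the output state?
(0.09549 + 0.2939i)|0⟩ + (0.9045 - 0.2939i)|1⟩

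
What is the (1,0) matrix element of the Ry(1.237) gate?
0.5798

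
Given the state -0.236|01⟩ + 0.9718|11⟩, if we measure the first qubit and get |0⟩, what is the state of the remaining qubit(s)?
-|1⟩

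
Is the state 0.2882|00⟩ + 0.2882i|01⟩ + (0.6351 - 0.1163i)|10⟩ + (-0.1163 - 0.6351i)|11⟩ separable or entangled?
Entangled

Writing the state as a|00⟩ + b|01⟩ + c|10⟩ + d|11⟩, it is a product state iff ad − bc = 0.
Here (a, b, c, d) = (0.2882, 0.2882i, (0.6351 - 0.1163i), (-0.1163 - 0.6351i)): ad − bc = (0.2882)(-0.1163 - 0.6351i) − (0.2882i)(0.6351 - 0.1163i) = (-0.06704 - 0.3661i) ≠ 0, so the state is entangled.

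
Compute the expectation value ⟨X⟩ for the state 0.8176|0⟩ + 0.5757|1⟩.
0.9414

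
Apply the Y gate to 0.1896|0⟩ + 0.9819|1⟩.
-0.9819i|0⟩ + 0.1896i|1⟩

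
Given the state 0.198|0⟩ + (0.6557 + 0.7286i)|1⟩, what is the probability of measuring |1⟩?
0.9608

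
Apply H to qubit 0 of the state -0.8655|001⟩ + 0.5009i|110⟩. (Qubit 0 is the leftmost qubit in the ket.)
-0.612|001⟩ + 0.3542i|010⟩ - 0.612|101⟩ - 0.3542i|110⟩

H on qubit 0 mixes each pair of kets that differ only in qubit 0: amplitudes (a, b) of (|…0…⟩, |…1…⟩) become ((a + b)/√2, (a − b)/√2). Kets absent from the input have amplitude 0.
(|001⟩, |101⟩): (a, b) = (-0.8655, 0) → (-0.612, -0.612)
(|010⟩, |110⟩): (a, b) = (0, 0.5009i) → (0.3542i, -0.3542i)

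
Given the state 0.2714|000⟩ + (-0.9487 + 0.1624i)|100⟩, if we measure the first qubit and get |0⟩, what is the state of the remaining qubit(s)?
|00⟩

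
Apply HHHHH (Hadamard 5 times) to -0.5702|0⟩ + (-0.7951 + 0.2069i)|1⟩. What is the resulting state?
(-0.9654 + 0.1463i)|0⟩ + (0.159 - 0.1463i)|1⟩

H² = I, so H^5 = H: a single Hadamard. With (a, b) = (-0.5702, (-0.7951 + 0.2069i)), H gives ((a + b)/√2, (a − b)/√2) = ((-0.9654 + 0.1463i), (0.159 - 0.1463i)).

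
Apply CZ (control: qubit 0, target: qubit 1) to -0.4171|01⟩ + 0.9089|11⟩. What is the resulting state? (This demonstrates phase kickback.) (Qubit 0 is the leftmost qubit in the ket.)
-0.4171|01⟩ - 0.9089|11⟩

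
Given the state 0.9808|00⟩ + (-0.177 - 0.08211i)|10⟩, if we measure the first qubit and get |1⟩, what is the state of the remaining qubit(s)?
(-0.9071 - 0.4208i)|0⟩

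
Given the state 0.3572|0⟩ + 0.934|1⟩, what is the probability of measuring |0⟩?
0.1276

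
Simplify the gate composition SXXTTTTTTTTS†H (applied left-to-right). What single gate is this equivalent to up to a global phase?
H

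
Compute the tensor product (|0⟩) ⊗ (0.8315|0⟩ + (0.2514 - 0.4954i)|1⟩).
0.8315|00⟩ + (0.2514 - 0.4954i)|01⟩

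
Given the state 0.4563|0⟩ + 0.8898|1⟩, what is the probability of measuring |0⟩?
0.2082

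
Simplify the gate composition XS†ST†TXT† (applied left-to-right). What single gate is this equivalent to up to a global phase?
T†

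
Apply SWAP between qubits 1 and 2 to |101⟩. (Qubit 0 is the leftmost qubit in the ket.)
|110⟩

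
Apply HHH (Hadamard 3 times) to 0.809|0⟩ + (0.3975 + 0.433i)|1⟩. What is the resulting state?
(0.8531 + 0.3062i)|0⟩ + (0.291 - 0.3062i)|1⟩

H² = I, so H^3 = H: a single Hadamard. With (a, b) = (0.809, (0.3975 + 0.433i)), H gives ((a + b)/√2, (a − b)/√2) = ((0.8531 + 0.3062i), (0.291 - 0.3062i)).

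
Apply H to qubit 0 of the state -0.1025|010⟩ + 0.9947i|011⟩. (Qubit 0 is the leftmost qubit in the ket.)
-0.07248|010⟩ + 0.7034i|011⟩ - 0.07248|110⟩ + 0.7034i|111⟩

H on qubit 0 mixes each pair of kets that differ only in qubit 0: amplitudes (a, b) of (|…0…⟩, |…1…⟩) become ((a + b)/√2, (a − b)/√2). Kets absent from the input have amplitude 0.
(|010⟩, |110⟩): (a, b) = (-0.1025, 0) → (-0.07248, -0.07248)
(|011⟩, |111⟩): (a, b) = (0.9947i, 0) → (0.7034i, 0.7034i)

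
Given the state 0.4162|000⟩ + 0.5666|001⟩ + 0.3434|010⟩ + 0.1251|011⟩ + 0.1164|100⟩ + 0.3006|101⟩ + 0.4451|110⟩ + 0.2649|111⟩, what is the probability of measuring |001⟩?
0.321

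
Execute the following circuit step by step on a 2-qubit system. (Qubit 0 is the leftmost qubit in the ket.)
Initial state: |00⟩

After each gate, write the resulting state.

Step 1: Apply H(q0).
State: 1/√2|00⟩ + 1/√2|10⟩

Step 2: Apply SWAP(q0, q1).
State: 1/√2|00⟩ + 1/√2|01⟩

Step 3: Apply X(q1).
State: 1/√2|00⟩ + 1/√2|01⟩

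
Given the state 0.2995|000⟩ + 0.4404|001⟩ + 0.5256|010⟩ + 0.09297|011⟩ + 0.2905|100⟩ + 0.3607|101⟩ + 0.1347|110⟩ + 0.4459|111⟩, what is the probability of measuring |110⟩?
0.01814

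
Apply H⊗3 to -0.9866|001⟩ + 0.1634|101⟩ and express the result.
-0.291|000⟩ + 0.291|001⟩ - 0.291|010⟩ + 0.291|011⟩ - 0.4066|100⟩ + 0.4066|101⟩ - 0.4066|110⟩ + 0.4066|111⟩

H⊗3 gives amp(|y⟩) = (1/2√2) Σ_x (−1)^(x·y) amp(|x⟩), where x·y is the number of positions in which both x and y have a 1.
|000⟩: (-0.9866 + 0.1634)/(2√2) = -0.291
|001⟩: (0.9866 - 0.1634)/(2√2) = 0.291
|010⟩: (-0.9866 + 0.1634)/(2√2) = -0.291
|011⟩: (0.9866 - 0.1634)/(2√2) = 0.291
|100⟩: (-0.9866 - 0.1634)/(2√2) = -0.4066
|101⟩: (0.9866 + 0.1634)/(2√2) = 0.4066
|110⟩: (-0.9866 - 0.1634)/(2√2) = -0.4066
|111⟩: (0.9866 + 0.1634)/(2√2) = 0.4066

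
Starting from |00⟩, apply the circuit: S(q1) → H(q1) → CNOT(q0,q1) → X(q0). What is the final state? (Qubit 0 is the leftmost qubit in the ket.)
1/√2|10⟩ + 1/√2|11⟩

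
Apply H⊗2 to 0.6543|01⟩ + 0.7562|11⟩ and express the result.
0.7053|00⟩ - 0.7053|01⟩ - 0.05095|10⟩ + 0.05095|11⟩

H⊗2 gives amp(|y⟩) = (1/2) Σ_x (−1)^(x·y) amp(|x⟩), where x·y is the number of positions in which both x and y have a 1.
|00⟩: (0.6543 + 0.7562)/2 = 0.7053
|01⟩: (-0.6543 - 0.7562)/2 = -0.7053
|10⟩: (0.6543 - 0.7562)/2 = -0.05095
|11⟩: (-0.6543 + 0.7562)/2 = 0.05095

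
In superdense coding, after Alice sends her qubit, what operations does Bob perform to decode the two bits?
CNOT (Alice's qubit controls Bob's), then H on Alice's qubit, then measure both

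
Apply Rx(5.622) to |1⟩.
-0.3246i|0⟩ - 0.9459|1⟩

Rx(5.622) = [[cos(θ/2), −i·sin(θ/2)], [−i·sin(θ/2), cos(θ/2)]]; θ = 5.622, cos(θ/2) ≈ -0.94585, sin(θ/2) ≈ 0.324604.
With a = amp(|0⟩) = 0 and b = amp(|1⟩) = 1:
new amp(|0⟩) = (-0.94585)·a + (-0.324604i)·b = -0.3246i
new amp(|1⟩) = (-0.324604i)·a + (-0.94585)·b = -0.9459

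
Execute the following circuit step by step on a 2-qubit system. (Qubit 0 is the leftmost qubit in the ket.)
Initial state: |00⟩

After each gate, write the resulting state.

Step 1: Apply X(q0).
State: |10⟩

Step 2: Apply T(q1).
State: |10⟩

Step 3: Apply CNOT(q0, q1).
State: |11⟩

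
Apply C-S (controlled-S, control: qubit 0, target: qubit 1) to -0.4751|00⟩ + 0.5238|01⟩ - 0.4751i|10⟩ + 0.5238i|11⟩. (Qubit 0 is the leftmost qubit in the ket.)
-0.4751|00⟩ + 0.5238|01⟩ - 0.4751i|10⟩ - 0.5238|11⟩

C-S leaves the control-|0⟩ kets |00⟩, |01⟩ unchanged and applies S to qubit 1 on the control-|1⟩ pair (|10⟩, |11⟩).
S = [[1, 0], [0, i]].
With a = amp(|10⟩) = -0.4751i and b = amp(|11⟩) = 0.5238i:
new amp(|10⟩) = (1)·a = -0.4751i
new amp(|11⟩) = (i)·b = -0.5238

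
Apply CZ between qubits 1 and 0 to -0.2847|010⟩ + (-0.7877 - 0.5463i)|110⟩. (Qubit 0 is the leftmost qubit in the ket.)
-0.2847|010⟩ + (0.7877 + 0.5463i)|110⟩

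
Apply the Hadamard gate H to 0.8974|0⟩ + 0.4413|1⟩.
0.9466|0⟩ + 0.3225|1⟩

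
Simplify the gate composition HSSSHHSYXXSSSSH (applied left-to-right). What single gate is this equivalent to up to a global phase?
Y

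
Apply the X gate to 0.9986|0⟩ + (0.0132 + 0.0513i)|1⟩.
(0.0132 + 0.0513i)|0⟩ + 0.9986|1⟩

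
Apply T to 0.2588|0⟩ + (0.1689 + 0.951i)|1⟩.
0.2588|0⟩ + (-0.553 + 0.7919i)|1⟩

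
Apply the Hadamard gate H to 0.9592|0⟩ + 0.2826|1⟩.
0.8781|0⟩ + 0.4784|1⟩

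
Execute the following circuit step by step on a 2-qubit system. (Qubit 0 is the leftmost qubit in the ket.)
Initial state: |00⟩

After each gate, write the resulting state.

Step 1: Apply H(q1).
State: 1/√2|00⟩ + 1/√2|01⟩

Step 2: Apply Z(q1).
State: 1/√2|00⟩ - 1/√2|01⟩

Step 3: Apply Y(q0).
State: (1/√2)i|10⟩ - (1/√2)i|11⟩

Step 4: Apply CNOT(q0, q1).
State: -(1/√2)i|10⟩ + (1/√2)i|11⟩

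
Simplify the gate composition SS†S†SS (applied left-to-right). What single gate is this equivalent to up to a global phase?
S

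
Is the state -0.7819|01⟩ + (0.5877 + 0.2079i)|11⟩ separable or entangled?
Separable

Writing the state as a|00⟩ + b|01⟩ + c|10⟩ + d|11⟩, it is a product state iff ad − bc = 0.
Here (a, b, c, d) = (0, -0.7819, 0, (0.5877 + 0.2079i)): ad − bc = (0)(0.5877 + 0.2079i) − (-0.7819)(0) = 0, so the state is separable.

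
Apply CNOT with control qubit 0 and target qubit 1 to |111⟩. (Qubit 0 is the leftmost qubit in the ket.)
|101⟩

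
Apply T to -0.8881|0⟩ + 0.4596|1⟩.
-0.8881|0⟩ + (0.325 + 0.325i)|1⟩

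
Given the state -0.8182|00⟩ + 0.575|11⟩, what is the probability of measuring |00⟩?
0.6695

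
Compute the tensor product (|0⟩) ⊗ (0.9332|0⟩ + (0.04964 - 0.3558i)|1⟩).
0.9332|00⟩ + (0.04964 - 0.3558i)|01⟩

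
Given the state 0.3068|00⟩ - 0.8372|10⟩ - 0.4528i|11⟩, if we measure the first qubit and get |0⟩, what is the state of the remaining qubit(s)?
|0⟩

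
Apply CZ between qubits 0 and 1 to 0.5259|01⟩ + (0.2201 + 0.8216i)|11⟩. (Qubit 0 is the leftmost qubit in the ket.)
0.5259|01⟩ + (-0.2201 - 0.8216i)|11⟩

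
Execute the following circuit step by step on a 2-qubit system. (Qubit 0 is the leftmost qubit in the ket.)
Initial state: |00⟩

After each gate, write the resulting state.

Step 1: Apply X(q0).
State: |10⟩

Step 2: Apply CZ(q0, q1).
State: |10⟩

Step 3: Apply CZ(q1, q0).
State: |10⟩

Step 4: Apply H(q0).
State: 1/√2|00⟩ - 1/√2|10⟩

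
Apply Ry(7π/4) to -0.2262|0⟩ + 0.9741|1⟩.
-0.1638|0⟩ - 0.9865|1⟩

Ry(7π/4) = [[cos(θ/2), −sin(θ/2)], [sin(θ/2), cos(θ/2)]]; θ = 7π/4, cos(θ/2) ≈ -0.92388, sin(θ/2) ≈ 0.382683.
With a = amp(|0⟩) = -0.2262 and b = amp(|1⟩) = 0.9741:
new amp(|0⟩) = (-0.92388)·a + (-0.382683)·b = -0.1638
new amp(|1⟩) = (0.382683)·a + (-0.92388)·b = -0.9865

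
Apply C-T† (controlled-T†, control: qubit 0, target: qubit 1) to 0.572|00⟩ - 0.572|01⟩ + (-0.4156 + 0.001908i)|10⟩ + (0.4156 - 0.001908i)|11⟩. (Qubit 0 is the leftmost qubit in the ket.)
0.572|00⟩ - 0.572|01⟩ + (-0.4156 + 0.001908i)|10⟩ + (0.2925 - 0.2952i)|11⟩

C-T† leaves the control-|0⟩ kets |00⟩, |01⟩ unchanged and applies T† to qubit 1 on the control-|1⟩ pair (|10⟩, |11⟩).
T† = [[1, 0], [0, (1/√2 - (1/√2)i)]].
With a = amp(|10⟩) = (-0.4156 + 0.001908i) and b = amp(|11⟩) = (0.4156 - 0.001908i):
new amp(|10⟩) = (1)·a = (-0.4156 + 0.001908i)
new amp(|11⟩) = (1/√2 - (1/√2)i)·b = (0.2925 - 0.2952i)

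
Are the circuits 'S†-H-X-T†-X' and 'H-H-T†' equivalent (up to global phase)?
No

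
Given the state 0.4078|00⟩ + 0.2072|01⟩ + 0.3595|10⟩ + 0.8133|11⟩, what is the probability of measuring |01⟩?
0.04293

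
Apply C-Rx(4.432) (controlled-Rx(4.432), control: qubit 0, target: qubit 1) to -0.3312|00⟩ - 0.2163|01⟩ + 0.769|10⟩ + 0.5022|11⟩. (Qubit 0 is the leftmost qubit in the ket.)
-0.3312|00⟩ - 0.2163|01⟩ + (-0.4624 - 0.4012i)|10⟩ + (-0.302 - 0.6144i)|11⟩

C-Rx(4.432) leaves the control-|0⟩ kets |00⟩, |01⟩ unchanged and applies Rx(4.432) to qubit 1 on the control-|1⟩ pair (|10⟩, |11⟩).
Rx(4.432) = [[cos(θ/2), −i·sin(θ/2)], [−i·sin(θ/2), cos(θ/2)]]; θ = 4.432, cos(θ/2) ≈ -0.601361, sin(θ/2) ≈ 0.798977.
With a = amp(|10⟩) = 0.769 and b = amp(|11⟩) = 0.5022:
new amp(|10⟩) = (-0.601361)·a + (-0.798977i)·b = (-0.4624 - 0.4012i)
new amp(|11⟩) = (-0.798977i)·a + (-0.601361)·b = (-0.302 - 0.6144i)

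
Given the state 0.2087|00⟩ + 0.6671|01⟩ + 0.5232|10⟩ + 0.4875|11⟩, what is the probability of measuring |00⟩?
0.04356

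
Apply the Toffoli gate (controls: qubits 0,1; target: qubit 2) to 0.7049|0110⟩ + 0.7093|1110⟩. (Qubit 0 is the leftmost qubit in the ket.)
0.7049|0110⟩ + 0.7093|1100⟩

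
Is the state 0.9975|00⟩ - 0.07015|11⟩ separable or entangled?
Entangled

Writing the state as a|00⟩ + b|01⟩ + c|10⟩ + d|11⟩, it is a product state iff ad − bc = 0.
Here (a, b, c, d) = (0.9975, 0, 0, -0.07015): ad − bc = (0.9975)(-0.07015) − (0)(0) = -0.06997 ≠ 0, so the state is entangled.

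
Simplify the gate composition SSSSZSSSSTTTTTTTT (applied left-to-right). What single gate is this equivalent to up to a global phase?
Z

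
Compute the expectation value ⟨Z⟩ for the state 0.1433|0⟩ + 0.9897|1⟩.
-0.959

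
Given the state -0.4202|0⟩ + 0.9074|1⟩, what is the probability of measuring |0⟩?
0.1766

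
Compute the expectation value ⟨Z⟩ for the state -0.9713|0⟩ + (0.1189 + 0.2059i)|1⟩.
0.8869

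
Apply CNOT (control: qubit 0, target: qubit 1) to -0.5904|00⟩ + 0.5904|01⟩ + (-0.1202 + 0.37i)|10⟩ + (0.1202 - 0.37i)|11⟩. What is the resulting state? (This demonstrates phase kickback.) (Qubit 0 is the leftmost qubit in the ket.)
-0.5904|00⟩ + 0.5904|01⟩ + (0.1202 - 0.37i)|10⟩ + (-0.1202 + 0.37i)|11⟩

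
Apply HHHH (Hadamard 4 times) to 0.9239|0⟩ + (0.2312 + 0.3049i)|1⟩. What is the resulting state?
0.9239|0⟩ + (0.2312 + 0.3049i)|1⟩

H² = I, so an even number of Hadamards cancels: H^4 = I and the state is unchanged.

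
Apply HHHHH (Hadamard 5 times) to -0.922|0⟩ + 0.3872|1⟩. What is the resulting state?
-0.3782|0⟩ - 0.9257|1⟩

H² = I, so H^5 = H: a single Hadamard. With (a, b) = (-0.922, 0.3872), H gives ((a + b)/√2, (a − b)/√2) = (-0.3782, -0.9257).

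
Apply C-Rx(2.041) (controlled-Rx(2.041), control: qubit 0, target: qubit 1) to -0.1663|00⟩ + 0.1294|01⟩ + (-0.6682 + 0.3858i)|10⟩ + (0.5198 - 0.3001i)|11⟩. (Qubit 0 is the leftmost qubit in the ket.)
-0.1663|00⟩ + 0.1294|01⟩ + (-0.6052 - 0.2413i)|10⟩ + (0.6007 + 0.4126i)|11⟩

C-Rx(2.041) leaves the control-|0⟩ kets |00⟩, |01⟩ unchanged and applies Rx(2.041) to qubit 1 on the control-|1⟩ pair (|10⟩, |11⟩).
Rx(2.041) = [[cos(θ/2), −i·sin(θ/2)], [−i·sin(θ/2), cos(θ/2)]]; θ = 2.041, cos(θ/2) ≈ 0.52294, sin(θ/2) ≈ 0.85237.
With a = amp(|10⟩) = (-0.6682 + 0.3858i) and b = amp(|11⟩) = (0.5198 - 0.3001i):
new amp(|10⟩) = (0.52294)·a + (-0.85237i)·b = (-0.6052 - 0.2413i)
new amp(|11⟩) = (-0.85237i)·a + (0.52294)·b = (0.6007 + 0.4126i)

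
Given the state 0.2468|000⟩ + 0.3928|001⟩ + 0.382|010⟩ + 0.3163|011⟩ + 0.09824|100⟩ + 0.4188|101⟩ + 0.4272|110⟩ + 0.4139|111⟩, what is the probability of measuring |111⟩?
0.1713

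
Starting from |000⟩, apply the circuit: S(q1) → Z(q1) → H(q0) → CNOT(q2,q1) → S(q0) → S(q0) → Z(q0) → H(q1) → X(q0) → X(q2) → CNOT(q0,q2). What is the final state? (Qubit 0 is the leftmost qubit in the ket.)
1/2|001⟩ + 1/2|011⟩ + 1/2|100⟩ + 1/2|110⟩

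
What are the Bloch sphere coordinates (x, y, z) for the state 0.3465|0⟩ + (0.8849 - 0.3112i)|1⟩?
(0.6132, -0.2157, -0.7598)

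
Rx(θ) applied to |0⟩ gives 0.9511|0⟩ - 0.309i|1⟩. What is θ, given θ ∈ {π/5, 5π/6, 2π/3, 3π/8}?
π/5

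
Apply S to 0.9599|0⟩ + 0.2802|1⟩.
0.9599|0⟩ + 0.2802i|1⟩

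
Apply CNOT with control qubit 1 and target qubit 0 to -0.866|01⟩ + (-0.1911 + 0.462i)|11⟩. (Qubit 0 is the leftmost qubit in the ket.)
(-0.1911 + 0.462i)|01⟩ - 0.866|11⟩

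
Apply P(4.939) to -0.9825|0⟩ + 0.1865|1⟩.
-0.9825|0⟩ + (0.0419 - 0.1817i)|1⟩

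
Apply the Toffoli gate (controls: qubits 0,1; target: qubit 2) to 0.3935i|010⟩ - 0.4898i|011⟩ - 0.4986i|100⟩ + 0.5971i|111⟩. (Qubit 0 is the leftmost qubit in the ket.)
0.3935i|010⟩ - 0.4898i|011⟩ - 0.4986i|100⟩ + 0.5971i|110⟩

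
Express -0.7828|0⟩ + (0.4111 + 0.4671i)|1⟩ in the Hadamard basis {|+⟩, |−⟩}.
(-0.2628 + 0.3303i)|+⟩ + (-0.8442 - 0.3303i)|−⟩

With |ψ⟩ = α|0⟩ + β|1⟩, the Hadamard-basis coefficients are ⟨+|ψ⟩ = (α + β)/√2 and ⟨−|ψ⟩ = (α − β)/√2.
Here α = -0.7828, β = (0.4111 + 0.4671i): (α + β)/√2 = (-0.2628 + 0.3303i), (α − β)/√2 = (-0.8442 - 0.3303i).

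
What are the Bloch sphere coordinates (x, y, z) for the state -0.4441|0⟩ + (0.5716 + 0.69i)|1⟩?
(-0.5077, -0.6129, -0.6056)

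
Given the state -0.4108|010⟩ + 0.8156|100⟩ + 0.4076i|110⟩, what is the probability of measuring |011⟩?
0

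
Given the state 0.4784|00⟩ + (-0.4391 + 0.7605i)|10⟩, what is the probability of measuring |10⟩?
0.7712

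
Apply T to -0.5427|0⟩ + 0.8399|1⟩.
-0.5427|0⟩ + (0.5939 + 0.5939i)|1⟩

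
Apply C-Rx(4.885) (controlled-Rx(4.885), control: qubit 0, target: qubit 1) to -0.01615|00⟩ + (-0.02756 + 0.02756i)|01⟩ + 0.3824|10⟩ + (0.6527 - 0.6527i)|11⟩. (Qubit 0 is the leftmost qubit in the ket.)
-0.01615|00⟩ + (-0.02756 + 0.02756i)|01⟩ + (-0.7127 - 0.42i)|10⟩ + (-0.4996 + 0.2535i)|11⟩

C-Rx(4.885) leaves the control-|0⟩ kets |00⟩, |01⟩ unchanged and applies Rx(4.885) to qubit 1 on the control-|1⟩ pair (|10⟩, |11⟩).
Rx(4.885) = [[cos(θ/2), −i·sin(θ/2)], [−i·sin(θ/2), cos(θ/2)]]; θ = 4.885, cos(θ/2) ≈ -0.765426, sin(θ/2) ≈ 0.643523.
With a = amp(|10⟩) = 0.3824 and b = amp(|11⟩) = (0.6527 - 0.6527i):
new amp(|10⟩) = (-0.765426)·a + (-0.643523i)·b = (-0.7127 - 0.42i)
new amp(|11⟩) = (-0.643523i)·a + (-0.765426)·b = (-0.4996 + 0.2535i)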